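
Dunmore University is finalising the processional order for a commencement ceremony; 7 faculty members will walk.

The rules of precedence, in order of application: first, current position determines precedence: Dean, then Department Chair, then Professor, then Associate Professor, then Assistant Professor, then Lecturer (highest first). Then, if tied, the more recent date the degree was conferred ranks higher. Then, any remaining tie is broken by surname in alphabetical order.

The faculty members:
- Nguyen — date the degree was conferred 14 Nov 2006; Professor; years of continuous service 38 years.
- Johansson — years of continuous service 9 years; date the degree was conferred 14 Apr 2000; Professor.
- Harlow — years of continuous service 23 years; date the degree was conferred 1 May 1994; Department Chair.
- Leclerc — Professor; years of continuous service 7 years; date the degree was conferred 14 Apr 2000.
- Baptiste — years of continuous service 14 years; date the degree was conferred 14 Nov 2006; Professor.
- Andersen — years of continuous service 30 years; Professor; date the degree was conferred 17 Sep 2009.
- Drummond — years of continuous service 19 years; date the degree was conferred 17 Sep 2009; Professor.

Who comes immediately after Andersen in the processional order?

Drummond

By current position: Harlow (Department Chair); then Andersen, Drummond, Baptiste, Nguyen, Johansson and Leclerc (Professor).
Among Andersen, Drummond, Baptiste, Nguyen, Johansson and Leclerc, by date the degree was conferred (later first): Andersen and Drummond (17 Sep 2009) before Baptiste and Nguyen (14 Nov 2006) before Johansson and Leclerc (14 Apr 2000).
Among Andersen and Drummond, alphabetically by surname: Andersen before Drummond.
Among Baptiste and Nguyen, alphabetically by surname: Baptiste before Nguyen.
Among Johansson and Leclerc, alphabetically by surname: Johansson before Leclerc.
Order: Harlow, Andersen, Drummond, Baptiste, Nguyen, Johansson, Leclerc.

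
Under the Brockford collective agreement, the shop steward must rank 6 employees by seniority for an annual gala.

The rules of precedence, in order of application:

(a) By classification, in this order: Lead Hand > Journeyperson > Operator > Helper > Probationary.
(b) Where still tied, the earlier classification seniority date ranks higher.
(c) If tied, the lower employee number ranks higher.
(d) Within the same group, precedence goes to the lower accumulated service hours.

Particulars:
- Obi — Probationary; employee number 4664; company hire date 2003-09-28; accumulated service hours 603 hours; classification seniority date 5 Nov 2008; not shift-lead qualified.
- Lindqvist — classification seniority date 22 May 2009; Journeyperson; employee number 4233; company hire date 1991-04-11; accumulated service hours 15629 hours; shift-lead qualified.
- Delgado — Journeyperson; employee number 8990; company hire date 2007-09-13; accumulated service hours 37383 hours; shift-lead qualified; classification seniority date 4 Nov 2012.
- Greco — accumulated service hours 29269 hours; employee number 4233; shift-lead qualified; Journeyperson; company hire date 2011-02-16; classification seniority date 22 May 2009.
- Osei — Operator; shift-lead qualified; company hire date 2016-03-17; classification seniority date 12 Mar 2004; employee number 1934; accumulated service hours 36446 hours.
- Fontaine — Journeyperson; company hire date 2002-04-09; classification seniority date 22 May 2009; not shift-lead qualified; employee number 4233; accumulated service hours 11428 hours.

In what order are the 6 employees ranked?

Fontaine, Lindqvist, Greco, Delgado, Osei, Obi

By classification: Fontaine, Lindqvist, Greco and Delgado (Journeyperson); then Osei (Operator); then Obi (Probationary).
Among Fontaine, Lindqvist, Greco and Delgado, by classification seniority date (earlier first): Fontaine, Lindqvist and Greco (22 May 2009) before Delgado (4 Nov 2012).
Fontaine, Lindqvist and Greco all have employee number 4233, so the next rule applies.
Among Fontaine, Lindqvist and Greco, by accumulated service hours (lower first): Fontaine (11428 hours) before Lindqvist (15629 hours) before Greco (29269 hours).
Full order: Fontaine, Lindqvist, Greco, Delgado, Osei, Obi.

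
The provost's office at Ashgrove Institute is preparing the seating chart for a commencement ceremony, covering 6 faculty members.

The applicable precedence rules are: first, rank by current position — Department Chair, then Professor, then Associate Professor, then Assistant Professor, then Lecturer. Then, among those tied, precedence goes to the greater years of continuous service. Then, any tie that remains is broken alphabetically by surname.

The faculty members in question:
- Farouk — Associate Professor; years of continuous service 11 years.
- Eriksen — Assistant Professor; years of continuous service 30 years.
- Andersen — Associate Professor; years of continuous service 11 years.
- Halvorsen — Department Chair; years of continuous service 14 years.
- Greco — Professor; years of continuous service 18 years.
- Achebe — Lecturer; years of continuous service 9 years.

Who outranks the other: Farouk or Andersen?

Andersen

By current position: Halvorsen (Department Chair); then Greco (Professor); then Andersen and Farouk (Associate Professor); then Eriksen (Assistant Professor); then Achebe (Lecturer).
Andersen and Farouk both have years of continuous service 11 years, so the next rule applies.
Among Andersen and Farouk, alphabetically by surname: Andersen before Farouk.
So Andersen takes precedence.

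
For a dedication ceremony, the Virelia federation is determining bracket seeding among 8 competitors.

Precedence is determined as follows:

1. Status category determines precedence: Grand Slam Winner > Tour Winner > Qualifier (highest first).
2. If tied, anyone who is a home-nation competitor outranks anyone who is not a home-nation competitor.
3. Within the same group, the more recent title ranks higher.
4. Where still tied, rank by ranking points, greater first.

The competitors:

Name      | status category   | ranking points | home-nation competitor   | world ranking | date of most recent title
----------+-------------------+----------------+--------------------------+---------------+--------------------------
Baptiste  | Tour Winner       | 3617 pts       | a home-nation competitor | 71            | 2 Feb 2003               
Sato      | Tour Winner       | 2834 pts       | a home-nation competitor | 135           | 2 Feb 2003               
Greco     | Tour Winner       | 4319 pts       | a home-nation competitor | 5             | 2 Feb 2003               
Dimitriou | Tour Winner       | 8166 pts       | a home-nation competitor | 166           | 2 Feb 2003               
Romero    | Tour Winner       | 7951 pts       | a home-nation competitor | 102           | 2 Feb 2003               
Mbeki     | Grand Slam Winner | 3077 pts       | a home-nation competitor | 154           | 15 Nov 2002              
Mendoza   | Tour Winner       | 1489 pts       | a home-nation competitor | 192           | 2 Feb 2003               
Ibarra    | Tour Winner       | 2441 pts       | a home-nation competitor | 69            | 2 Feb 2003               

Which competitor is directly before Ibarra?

By status category: Mbeki (Grand Slam Winner); then Dimitriou, Romero, Greco, Baptiste, Sato, Ibarra and Mendoza (Tour Winner).
Dimitriou, Romero, Greco, Baptiste, Sato, Ibarra and Mendoza are each a home-nation competitor, so the next rule applies.
Dimitriou, Romero, Greco, Baptiste, Sato, Ibarra and Mendoza all have date of most recent title 2 Feb 2003, so the next rule applies.
Among Dimitriou, Romero, Greco, Baptiste, Sato, Ibarra and Mendoza, by ranking points (higher first): Dimitriou (8166 pts) before Romero (7951 pts) before Greco (4319 pts) before Baptiste (3617 pts) before Sato (2834 pts) before Ibarra (2441 pts) before Mendoza (1489 pts).
Order: Mbeki, Dimitriou, Romero, Greco, Baptiste, Sato, Ibarra, Mendoza.

Sato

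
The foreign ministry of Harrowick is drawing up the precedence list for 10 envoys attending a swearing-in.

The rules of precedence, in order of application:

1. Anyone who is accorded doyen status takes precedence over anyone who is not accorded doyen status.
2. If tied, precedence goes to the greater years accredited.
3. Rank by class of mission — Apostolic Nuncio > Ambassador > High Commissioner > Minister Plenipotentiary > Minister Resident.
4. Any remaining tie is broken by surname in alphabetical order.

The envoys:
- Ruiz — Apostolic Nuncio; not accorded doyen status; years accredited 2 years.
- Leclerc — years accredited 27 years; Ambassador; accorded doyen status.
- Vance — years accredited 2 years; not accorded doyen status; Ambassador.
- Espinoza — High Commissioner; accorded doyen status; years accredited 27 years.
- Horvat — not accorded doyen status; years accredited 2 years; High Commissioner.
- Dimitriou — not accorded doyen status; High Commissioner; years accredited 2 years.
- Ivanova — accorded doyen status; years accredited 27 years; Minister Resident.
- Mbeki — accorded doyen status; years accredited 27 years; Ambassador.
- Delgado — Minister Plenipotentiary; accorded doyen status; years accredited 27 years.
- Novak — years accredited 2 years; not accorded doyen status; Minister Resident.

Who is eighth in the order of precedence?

Dimitriou

By the first rule: Leclerc, Mbeki, Espinoza, Delgado and Ivanova (each accorded doyen status); then Ruiz, Vance, Dimitriou, Horvat and Novak (each not accorded doyen status).
Leclerc, Mbeki, Espinoza, Delgado and Ivanova all have years accredited 27 years, so the next rule applies.
Among Leclerc, Mbeki, Espinoza, Delgado and Ivanova, by class of mission: Leclerc and Mbeki (Ambassador) before Espinoza (High Commissioner) before Delgado (Minister Plenipotentiary) before Ivanova (Minister Resident).
Among Leclerc and Mbeki, alphabetically by surname: Leclerc before Mbeki.
Ruiz, Vance, Dimitriou, Horvat and Novak all have years accredited 2 years, so the next rule applies.
Among Ruiz, Vance, Dimitriou, Horvat and Novak, by class of mission: Ruiz (Apostolic Nuncio) before Vance (Ambassador) before Dimitriou and Horvat (High Commissioner) before Novak (Minister Resident).
Among Dimitriou and Horvat, alphabetically by surname: Dimitriou before Horvat.
Order: Leclerc, Mbeki, Espinoza, Delgado, Ivanova, Ruiz, Vance, Dimitriou, Horvat, Novak.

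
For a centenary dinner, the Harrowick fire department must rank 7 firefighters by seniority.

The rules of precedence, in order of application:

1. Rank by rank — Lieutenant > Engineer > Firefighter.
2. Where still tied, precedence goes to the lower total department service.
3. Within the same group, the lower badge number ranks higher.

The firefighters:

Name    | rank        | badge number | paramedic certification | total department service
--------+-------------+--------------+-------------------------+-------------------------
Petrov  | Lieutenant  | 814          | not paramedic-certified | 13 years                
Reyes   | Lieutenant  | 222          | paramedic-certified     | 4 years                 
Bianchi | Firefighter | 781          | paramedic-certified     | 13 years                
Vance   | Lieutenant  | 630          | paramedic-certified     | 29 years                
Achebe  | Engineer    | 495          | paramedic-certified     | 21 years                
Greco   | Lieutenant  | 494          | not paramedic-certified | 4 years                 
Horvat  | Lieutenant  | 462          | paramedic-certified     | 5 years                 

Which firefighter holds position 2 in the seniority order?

Greco

By rank: Reyes, Greco, Horvat, Petrov and Vance (Lieutenant); then Achebe (Engineer); then Bianchi (Firefighter).
Among Reyes, Greco, Horvat, Petrov and Vance, by total department service (lower first): Reyes and Greco (4 years) before Horvat (5 years) before Petrov (13 years) before Vance (29 years).
Among Reyes and Greco, by badge number (lower first): Reyes (222) before Greco (494).
Order: Reyes, Greco, Horvat, Petrov, Vance, Achebe, Bianchi.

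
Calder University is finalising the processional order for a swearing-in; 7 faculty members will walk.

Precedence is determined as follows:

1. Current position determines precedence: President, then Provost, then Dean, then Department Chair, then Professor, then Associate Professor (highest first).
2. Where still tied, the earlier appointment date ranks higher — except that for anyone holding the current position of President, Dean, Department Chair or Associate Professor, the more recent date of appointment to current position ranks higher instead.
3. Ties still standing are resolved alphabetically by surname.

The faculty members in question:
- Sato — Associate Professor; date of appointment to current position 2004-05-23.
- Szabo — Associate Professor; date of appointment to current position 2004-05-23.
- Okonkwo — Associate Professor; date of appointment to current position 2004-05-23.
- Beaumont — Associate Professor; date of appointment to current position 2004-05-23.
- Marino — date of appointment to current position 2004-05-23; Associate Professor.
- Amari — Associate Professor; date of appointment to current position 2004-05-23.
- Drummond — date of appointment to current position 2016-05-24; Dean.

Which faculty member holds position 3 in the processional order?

By current position: Drummond (Dean); then Amari, Beaumont, Marino, Okonkwo, Sato and Szabo (Associate Professor).
Amari, Beaumont, Marino, Okonkwo, Sato and Szabo all have date of appointment to current position 2004-05-23, so the next rule applies.
Among Amari, Beaumont, Marino, Okonkwo, Sato and Szabo, alphabetically by surname: Amari before Beaumont before Marino before Okonkwo before Sato before Szabo.
Order: Drummond, Amari, Beaumont, Marino, Okonkwo, Sato, Szabo.

Beaumont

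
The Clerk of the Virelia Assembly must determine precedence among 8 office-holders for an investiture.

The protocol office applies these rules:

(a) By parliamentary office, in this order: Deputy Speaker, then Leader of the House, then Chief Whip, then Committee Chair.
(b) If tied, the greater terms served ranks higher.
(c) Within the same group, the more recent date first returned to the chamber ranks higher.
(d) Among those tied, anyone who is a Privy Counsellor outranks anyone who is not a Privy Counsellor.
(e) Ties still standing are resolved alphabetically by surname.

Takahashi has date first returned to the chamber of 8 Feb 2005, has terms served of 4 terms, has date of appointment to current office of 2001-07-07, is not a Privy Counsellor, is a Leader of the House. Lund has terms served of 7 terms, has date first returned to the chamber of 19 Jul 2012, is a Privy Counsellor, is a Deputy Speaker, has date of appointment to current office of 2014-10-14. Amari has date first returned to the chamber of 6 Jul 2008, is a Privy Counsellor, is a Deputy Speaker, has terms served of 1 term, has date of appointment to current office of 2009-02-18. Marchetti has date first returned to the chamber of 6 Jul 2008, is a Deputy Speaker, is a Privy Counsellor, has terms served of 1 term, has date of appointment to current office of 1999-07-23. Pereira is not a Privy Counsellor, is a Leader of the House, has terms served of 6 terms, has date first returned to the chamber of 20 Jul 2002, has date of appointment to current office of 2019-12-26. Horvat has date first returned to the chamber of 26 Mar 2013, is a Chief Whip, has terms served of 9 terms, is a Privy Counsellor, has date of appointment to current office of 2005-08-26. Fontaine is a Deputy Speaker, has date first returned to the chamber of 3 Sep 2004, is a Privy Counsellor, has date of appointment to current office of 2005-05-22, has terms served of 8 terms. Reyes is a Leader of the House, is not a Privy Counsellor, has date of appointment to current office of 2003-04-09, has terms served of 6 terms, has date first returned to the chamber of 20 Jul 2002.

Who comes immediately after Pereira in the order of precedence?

By parliamentary office: Fontaine, Lund, Amari and Marchetti (Deputy Speaker); then Pereira, Reyes and Takahashi (Leader of the House); then Horvat (Chief Whip).
Among Fontaine, Lund, Amari and Marchetti, by terms served (higher first): Fontaine (8 terms) before Lund (7 terms) before Amari and Marchetti (1 term).
Amari and Marchetti both have date first returned to the chamber 6 Jul 2008, so the next rule applies.
Amari and Marchetti are each a Privy Counsellor, so the next rule applies.
Among Amari and Marchetti, alphabetically by surname: Amari before Marchetti.
Among Pereira, Reyes and Takahashi, by terms served (higher first): Pereira and Reyes (6 terms) before Takahashi (4 terms).
Pereira and Reyes both have date first returned to the chamber 20 Jul 2002, so the next rule applies.
Pereira and Reyes are each not a Privy Counsellor, so the next rule applies.
Among Pereira and Reyes, alphabetically by surname: Pereira before Reyes.
Order: Fontaine, Lund, Amari, Marchetti, Pereira, Reyes, Takahashi, Horvat.

Reyes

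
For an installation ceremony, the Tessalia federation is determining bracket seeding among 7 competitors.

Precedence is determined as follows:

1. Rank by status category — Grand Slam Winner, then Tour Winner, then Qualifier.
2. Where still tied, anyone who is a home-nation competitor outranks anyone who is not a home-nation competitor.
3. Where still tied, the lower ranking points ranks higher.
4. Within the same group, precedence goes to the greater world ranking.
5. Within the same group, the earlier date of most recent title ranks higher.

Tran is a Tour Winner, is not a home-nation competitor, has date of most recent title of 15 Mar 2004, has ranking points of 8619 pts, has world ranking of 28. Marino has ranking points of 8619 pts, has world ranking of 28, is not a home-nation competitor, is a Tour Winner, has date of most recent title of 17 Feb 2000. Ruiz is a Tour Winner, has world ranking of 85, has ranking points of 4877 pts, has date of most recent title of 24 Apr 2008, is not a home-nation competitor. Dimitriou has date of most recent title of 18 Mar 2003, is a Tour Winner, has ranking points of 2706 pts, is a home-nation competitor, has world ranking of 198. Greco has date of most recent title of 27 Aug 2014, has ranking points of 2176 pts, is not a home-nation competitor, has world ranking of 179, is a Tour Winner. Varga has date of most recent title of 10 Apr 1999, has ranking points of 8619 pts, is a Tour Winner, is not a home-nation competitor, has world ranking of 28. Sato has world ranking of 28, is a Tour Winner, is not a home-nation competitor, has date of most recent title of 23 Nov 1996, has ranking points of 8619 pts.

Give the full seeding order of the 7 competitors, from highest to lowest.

By status category: Dimitriou, Greco, Ruiz, Sato, Varga, Marino and Tran (Tour Winner).
Among Dimitriou, Greco, Ruiz, Sato, Varga, Marino and Tran, a home-nation competitor before not a home-nation competitor: Dimitriou (a home-nation competitor) before Greco, Ruiz, Sato, Varga, Marino and Tran (not a home-nation competitor).
Among Greco, Ruiz, Sato, Varga, Marino and Tran, by ranking points (lower first): Greco (2176 pts) before Ruiz (4877 pts) before Sato, Varga, Marino and Tran (8619 pts).
Sato, Varga, Marino and Tran all have world ranking 28, so the next rule applies.
Among Sato, Varga, Marino and Tran, by date of most recent title (earlier first): Sato (23 Nov 1996) before Varga (10 Apr 1999) before Marino (17 Feb 2000) before Tran (15 Mar 2004).
Full order: Dimitriou, Greco, Ruiz, Sato, Varga, Marino, Tran.

Dimitriou, Greco, Ruiz, Sato, Varga, Marino, Tran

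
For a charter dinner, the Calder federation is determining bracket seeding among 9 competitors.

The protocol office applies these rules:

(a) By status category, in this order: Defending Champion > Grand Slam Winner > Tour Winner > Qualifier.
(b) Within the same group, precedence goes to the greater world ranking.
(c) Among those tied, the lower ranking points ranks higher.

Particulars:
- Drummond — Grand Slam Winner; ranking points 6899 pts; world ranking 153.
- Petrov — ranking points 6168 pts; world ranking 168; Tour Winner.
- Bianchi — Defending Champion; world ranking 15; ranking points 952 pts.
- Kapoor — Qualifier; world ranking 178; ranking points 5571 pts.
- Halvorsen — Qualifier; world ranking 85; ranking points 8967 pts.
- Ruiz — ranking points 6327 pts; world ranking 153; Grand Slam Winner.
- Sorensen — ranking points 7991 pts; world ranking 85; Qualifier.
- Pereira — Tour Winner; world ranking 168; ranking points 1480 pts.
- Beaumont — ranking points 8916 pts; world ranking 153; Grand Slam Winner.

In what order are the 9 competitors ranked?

By status category: Bianchi (Defending Champion); then Ruiz, Drummond and Beaumont (Grand Slam Winner); then Pereira and Petrov (Tour Winner); then Kapoor, Sorensen and Halvorsen (Qualifier).
Ruiz, Drummond and Beaumont all have world ranking 153, so the next rule applies.
Among Ruiz, Drummond and Beaumont, by ranking points (lower first): Ruiz (6327 pts) before Drummond (6899 pts) before Beaumont (8916 pts).
Pereira and Petrov both have world ranking 168, so the next rule applies.
Among Pereira and Petrov, by ranking points (lower first): Pereira (1480 pts) before Petrov (6168 pts).
Among Kapoor, Sorensen and Halvorsen, by world ranking (higher first): Kapoor (178) before Sorensen and Halvorsen (85).
Among Sorensen and Halvorsen, by ranking points (lower first): Sorensen (7991 pts) before Halvorsen (8967 pts).
Full order: Bianchi, Ruiz, Drummond, Beaumont, Pereira, Petrov, Kapoor, Sorensen, Halvorsen.

Bianchi, Ruiz, Drummond, Beaumont, Pereira, Petrov, Kapoor, Sorensen, Halvorsen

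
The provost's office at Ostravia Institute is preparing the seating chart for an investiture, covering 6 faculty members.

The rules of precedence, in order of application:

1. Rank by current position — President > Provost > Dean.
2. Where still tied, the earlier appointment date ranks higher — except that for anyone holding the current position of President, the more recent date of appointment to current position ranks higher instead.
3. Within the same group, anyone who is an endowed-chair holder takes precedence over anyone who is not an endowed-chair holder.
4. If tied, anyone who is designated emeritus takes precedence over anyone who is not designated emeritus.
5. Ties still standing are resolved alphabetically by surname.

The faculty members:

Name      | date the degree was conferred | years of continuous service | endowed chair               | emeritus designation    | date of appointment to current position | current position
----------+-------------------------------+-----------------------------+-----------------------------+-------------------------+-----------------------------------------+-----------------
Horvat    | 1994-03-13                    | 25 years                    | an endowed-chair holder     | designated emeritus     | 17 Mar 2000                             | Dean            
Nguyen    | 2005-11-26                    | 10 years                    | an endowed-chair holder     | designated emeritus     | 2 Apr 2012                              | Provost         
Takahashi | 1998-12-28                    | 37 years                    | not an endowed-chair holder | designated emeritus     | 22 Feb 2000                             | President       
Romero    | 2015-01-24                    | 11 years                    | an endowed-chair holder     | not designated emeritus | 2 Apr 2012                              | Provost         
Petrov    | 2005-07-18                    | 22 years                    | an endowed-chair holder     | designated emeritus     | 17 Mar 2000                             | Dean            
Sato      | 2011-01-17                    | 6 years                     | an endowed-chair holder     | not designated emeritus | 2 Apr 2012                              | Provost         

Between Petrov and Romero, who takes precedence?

Romero

By current position: Takahashi (President); then Nguyen, Romero and Sato (Provost); then Horvat and Petrov (Dean).
Nguyen, Romero and Sato all have date of appointment to current position 2 Apr 2012, so the next rule applies.
Nguyen, Romero and Sato are each an endowed-chair holder, so the next rule applies.
Among Nguyen, Romero and Sato, designated emeritus before not designated emeritus: Nguyen (designated emeritus) before Romero and Sato (not designated emeritus).
Among Romero and Sato, alphabetically by surname: Romero before Sato.
Horvat and Petrov both have date of appointment to current position 17 Mar 2000, so the next rule applies.
Horvat and Petrov are each an endowed-chair holder, so the next rule applies.
Horvat and Petrov are each designated emeritus, so the next rule applies.
Among Horvat and Petrov, alphabetically by surname: Horvat before Petrov.
So Romero takes precedence.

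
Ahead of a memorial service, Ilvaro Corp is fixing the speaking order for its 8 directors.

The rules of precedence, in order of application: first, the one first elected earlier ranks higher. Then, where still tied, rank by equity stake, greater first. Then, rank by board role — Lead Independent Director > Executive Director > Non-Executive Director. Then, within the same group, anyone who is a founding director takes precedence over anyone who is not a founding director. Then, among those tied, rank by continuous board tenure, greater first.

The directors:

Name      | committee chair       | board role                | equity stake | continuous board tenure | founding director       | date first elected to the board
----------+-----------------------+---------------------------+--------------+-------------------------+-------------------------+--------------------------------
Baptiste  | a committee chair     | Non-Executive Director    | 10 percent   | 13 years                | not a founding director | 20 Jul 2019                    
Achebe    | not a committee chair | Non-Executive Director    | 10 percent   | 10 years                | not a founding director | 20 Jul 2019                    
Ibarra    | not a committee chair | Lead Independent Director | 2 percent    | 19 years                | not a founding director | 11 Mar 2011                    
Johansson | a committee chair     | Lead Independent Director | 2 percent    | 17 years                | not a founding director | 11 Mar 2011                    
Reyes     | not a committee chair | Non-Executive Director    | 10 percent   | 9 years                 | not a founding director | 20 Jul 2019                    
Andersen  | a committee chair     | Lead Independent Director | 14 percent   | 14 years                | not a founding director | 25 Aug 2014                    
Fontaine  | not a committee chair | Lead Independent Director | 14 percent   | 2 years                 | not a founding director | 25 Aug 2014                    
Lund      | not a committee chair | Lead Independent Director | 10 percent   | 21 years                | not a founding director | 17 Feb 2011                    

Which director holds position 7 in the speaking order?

Achebe

By date first elected to the board (earlier first): Lund (17 Feb 2011); then Ibarra and Johansson (both 11 Mar 2011); then Andersen and Fontaine (both 25 Aug 2014); then Baptiste, Achebe and Reyes (each 20 Jul 2019).
Ibarra and Johansson both have equity stake 2 percent, so the next rule applies.
Ibarra and Johansson are each Lead Independent Director, so the next rule applies.
Ibarra and Johansson are each not a founding director, so the next rule applies.
Among Ibarra and Johansson, by continuous board tenure (higher first): Ibarra (19 years) before Johansson (17 years).
Andersen and Fontaine both have equity stake 14 percent, so the next rule applies.
Andersen and Fontaine are each Lead Independent Director, so the next rule applies.
Andersen and Fontaine are each not a founding director, so the next rule applies.
Among Andersen and Fontaine, by continuous board tenure (higher first): Andersen (14 years) before Fontaine (2 years).
Baptiste, Achebe and Reyes all have equity stake 10 percent, so the next rule applies.
Baptiste, Achebe and Reyes are each Non-Executive Director, so the next rule applies.
Baptiste, Achebe and Reyes are each not a founding director, so the next rule applies.
Among Baptiste, Achebe and Reyes, by continuous board tenure (higher first): Baptiste (13 years) before Achebe (10 years) before Reyes (9 years).
Order: Lund, Ibarra, Johansson, Andersen, Fontaine, Baptiste, Achebe, Reyes.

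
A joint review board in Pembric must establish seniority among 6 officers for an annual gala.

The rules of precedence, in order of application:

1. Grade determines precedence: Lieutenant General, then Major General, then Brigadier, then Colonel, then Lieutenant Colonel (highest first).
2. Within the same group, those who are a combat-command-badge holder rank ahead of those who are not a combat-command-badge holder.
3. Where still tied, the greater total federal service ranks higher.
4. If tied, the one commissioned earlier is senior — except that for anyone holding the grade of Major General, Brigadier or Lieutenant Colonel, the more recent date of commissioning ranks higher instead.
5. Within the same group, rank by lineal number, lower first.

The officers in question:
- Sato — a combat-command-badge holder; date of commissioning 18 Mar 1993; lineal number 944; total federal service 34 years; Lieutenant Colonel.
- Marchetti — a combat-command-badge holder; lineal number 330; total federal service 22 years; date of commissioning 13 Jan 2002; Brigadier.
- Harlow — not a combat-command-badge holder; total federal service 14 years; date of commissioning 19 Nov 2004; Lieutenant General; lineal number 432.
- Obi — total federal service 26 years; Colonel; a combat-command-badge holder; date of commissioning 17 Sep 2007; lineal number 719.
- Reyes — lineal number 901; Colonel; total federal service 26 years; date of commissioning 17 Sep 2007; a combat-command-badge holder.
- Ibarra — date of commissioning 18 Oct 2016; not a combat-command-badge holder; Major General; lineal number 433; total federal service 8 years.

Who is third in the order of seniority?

By grade: Harlow (Lieutenant General); then Ibarra (Major General); then Marchetti (Brigadier); then Obi and Reyes (Colonel); then Sato (Lieutenant Colonel).
Obi and Reyes are each a combat-command-badge holder, so the next rule applies.
Obi and Reyes both have total federal service 26 years, so the next rule applies.
Obi and Reyes both have date of commissioning 17 Sep 2007, so the next rule applies.
Among Obi and Reyes, by lineal number (lower first): Obi (719) before Reyes (901).
Order: Harlow, Ibarra, Marchetti, Obi, Reyes, Sato.

Marchetti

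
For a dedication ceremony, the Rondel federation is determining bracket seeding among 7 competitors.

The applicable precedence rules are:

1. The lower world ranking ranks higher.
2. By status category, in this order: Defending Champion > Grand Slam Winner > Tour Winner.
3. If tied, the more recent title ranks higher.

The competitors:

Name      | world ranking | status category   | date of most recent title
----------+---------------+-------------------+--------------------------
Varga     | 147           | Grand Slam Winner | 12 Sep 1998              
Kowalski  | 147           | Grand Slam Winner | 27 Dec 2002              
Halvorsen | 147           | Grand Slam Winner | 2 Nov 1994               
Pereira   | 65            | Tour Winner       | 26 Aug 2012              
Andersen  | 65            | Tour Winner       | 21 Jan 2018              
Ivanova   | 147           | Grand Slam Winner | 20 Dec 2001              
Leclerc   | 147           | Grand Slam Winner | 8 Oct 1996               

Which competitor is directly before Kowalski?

By world ranking (lower first): Andersen and Pereira (both 65); then Kowalski, Ivanova, Varga, Leclerc and Halvorsen (each 147).
Andersen and Pereira are each Tour Winner, so the next rule applies.
Among Andersen and Pereira, by date of most recent title (later first): Andersen (21 Jan 2018) before Pereira (26 Aug 2012).
Kowalski, Ivanova, Varga, Leclerc and Halvorsen are each Grand Slam Winner, so the next rule applies.
Among Kowalski, Ivanova, Varga, Leclerc and Halvorsen, by date of most recent title (later first): Kowalski (27 Dec 2002) before Ivanova (20 Dec 2001) before Varga (12 Sep 1998) before Leclerc (8 Oct 1996) before Halvorsen (2 Nov 1994).
Order: Andersen, Pereira, Kowalski, Ivanova, Varga, Leclerc, Halvorsen.

Pereira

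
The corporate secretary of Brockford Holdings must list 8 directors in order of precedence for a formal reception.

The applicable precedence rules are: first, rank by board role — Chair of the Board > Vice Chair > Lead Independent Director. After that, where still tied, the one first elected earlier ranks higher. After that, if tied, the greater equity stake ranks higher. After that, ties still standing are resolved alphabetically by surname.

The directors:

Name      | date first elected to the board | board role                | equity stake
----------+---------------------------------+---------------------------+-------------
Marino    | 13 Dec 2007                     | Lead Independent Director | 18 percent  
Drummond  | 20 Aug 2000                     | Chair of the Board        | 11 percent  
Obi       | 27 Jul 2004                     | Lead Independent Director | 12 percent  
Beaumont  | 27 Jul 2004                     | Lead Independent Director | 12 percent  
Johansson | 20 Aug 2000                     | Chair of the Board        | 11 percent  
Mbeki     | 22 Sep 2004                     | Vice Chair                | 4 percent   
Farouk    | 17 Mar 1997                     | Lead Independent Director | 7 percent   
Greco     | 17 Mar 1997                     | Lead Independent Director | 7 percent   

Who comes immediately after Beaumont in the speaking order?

Obi

By board role: Drummond and Johansson (Chair of the Board); then Mbeki (Vice Chair); then Farouk, Greco, Beaumont, Obi and Marino (Lead Independent Director).
Drummond and Johansson both have date first elected to the board 20 Aug 2000, so the next rule applies.
Drummond and Johansson both have equity stake 11 percent, so the next rule applies.
Among Drummond and Johansson, alphabetically by surname: Drummond before Johansson.
Among Farouk, Greco, Beaumont, Obi and Marino, by date first elected to the board (earlier first): Farouk and Greco (17 Mar 1997) before Beaumont and Obi (27 Jul 2004) before Marino (13 Dec 2007).
Farouk and Greco both have equity stake 7 percent, so the next rule applies.
Among Farouk and Greco, alphabetically by surname: Farouk before Greco.
Beaumont and Obi both have equity stake 12 percent, so the next rule applies.
Among Beaumont and Obi, alphabetically by surname: Beaumont before Obi.
Order: Drummond, Johansson, Mbeki, Farouk, Greco, Beaumont, Obi, Marino.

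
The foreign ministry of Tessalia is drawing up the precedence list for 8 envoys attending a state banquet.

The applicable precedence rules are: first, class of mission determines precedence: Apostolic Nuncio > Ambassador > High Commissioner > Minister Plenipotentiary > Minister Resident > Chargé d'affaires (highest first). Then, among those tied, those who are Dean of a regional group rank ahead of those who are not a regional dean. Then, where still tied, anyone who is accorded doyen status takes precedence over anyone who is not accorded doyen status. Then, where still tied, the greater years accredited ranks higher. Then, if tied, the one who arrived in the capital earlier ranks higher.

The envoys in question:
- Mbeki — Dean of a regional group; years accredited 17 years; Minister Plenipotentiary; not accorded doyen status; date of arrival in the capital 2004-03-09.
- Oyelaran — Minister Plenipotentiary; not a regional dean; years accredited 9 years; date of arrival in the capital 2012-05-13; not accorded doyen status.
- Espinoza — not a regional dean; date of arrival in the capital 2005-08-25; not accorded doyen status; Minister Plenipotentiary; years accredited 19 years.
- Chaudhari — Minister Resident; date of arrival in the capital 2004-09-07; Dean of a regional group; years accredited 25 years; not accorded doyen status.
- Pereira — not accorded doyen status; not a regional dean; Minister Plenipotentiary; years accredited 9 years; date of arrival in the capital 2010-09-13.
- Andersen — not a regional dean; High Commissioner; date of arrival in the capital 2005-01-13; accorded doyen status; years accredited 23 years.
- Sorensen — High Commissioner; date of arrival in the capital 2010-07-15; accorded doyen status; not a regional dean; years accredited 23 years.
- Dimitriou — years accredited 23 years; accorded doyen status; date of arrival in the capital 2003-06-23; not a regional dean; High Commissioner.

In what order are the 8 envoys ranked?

By class of mission: Dimitriou, Andersen and Sorensen (High Commissioner); then Mbeki, Espinoza, Pereira and Oyelaran (Minister Plenipotentiary); then Chaudhari (Minister Resident).
Dimitriou, Andersen and Sorensen are each not a regional dean, so the next rule applies.
Dimitriou, Andersen and Sorensen are each accorded doyen status, so the next rule applies.
Dimitriou, Andersen and Sorensen all have years accredited 23 years, so the next rule applies.
Among Dimitriou, Andersen and Sorensen, by date of arrival in the capital (earlier first): Dimitriou (2003-06-23) before Andersen (2005-01-13) before Sorensen (2010-07-15).
Among Mbeki, Espinoza, Pereira and Oyelaran, Dean of a regional group before not a regional dean: Mbeki (Dean of a regional group) before Espinoza, Pereira and Oyelaran (not a regional dean).
Espinoza, Pereira and Oyelaran are each not accorded doyen status, so the next rule applies.
Among Espinoza, Pereira and Oyelaran, by years accredited (higher first): Espinoza (19 years) before Pereira and Oyelaran (9 years).
Among Pereira and Oyelaran, by date of arrival in the capital (earlier first): Pereira (2010-09-13) before Oyelaran (2012-05-13).
Full order: Dimitriou, Andersen, Sorensen, Mbeki, Espinoza, Pereira, Oyelaran, Chaudhari.

Dimitriou, Andersen, Sorensen, Mbeki, Espinoza, Pereira, Oyelaran, Chaudhari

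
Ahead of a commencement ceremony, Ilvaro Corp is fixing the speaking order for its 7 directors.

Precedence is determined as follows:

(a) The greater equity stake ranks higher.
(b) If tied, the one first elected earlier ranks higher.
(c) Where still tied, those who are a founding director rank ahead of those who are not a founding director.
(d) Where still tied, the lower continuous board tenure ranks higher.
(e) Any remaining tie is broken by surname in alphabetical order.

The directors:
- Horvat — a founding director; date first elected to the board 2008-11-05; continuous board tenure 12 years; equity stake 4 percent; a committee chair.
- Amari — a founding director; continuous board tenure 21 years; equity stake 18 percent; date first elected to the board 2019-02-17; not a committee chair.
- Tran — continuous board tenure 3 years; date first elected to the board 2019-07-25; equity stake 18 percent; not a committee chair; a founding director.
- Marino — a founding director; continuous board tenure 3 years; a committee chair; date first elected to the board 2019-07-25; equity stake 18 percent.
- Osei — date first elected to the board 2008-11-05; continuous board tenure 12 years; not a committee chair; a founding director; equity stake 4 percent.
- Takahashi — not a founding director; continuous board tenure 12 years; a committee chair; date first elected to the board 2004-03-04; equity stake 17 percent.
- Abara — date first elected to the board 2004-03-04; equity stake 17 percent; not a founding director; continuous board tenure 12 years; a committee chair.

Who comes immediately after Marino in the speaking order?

Tran

By equity stake (higher first): Amari, Marino and Tran (each 18 percent); then Abara and Takahashi (both 17 percent); then Horvat and Osei (both 4 percent).
Among Amari, Marino and Tran, by date first elected to the board (earlier first): Amari (2019-02-17) before Marino and Tran (2019-07-25).
Marino and Tran are each a founding director, so the next rule applies.
Marino and Tran both have continuous board tenure 3 years, so the next rule applies.
Among Marino and Tran, alphabetically by surname: Marino before Tran.
Abara and Takahashi both have date first elected to the board 2004-03-04, so the next rule applies.
Abara and Takahashi are each not a founding director, so the next rule applies.
Abara and Takahashi both have continuous board tenure 12 years, so the next rule applies.
Among Abara and Takahashi, alphabetically by surname: Abara before Takahashi.
Horvat and Osei both have date first elected to the board 2008-11-05, so the next rule applies.
Horvat and Osei are each a founding director, so the next rule applies.
Horvat and Osei both have continuous board tenure 12 years, so the next rule applies.
Among Horvat and Osei, alphabetically by surname: Horvat before Osei.
Order: Amari, Marino, Tran, Abara, Takahashi, Horvat, Osei.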